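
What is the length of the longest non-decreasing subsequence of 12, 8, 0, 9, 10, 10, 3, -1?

One longest non-decreasing subsequence is 8, 9, 10, 10 (positions 2,4,5,6), of length 4; no longer one exists.

4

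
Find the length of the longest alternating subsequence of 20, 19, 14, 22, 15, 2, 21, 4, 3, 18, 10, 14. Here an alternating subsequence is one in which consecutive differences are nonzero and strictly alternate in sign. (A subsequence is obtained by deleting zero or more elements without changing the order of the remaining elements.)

9

Track the best alternating length ending on an up-step vs a down-step at each position: up/down = 1/1, 1/2, 1/2, 3/1, 3/4, 1/4, 5/4, 5/6, 5/6, 7/6, 7/8, 9/8.
The maximum over both is 9; one such subsequence is 20, 19, 22, 15, 21, 4, 18, 10, 14.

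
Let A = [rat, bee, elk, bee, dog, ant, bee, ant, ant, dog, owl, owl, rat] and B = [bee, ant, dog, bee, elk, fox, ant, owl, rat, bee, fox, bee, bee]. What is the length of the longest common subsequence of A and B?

A longest common subsequence is bee, dog, bee, ant, owl, rat (length 6); the LCS DP confirms no longer common subsequence exists.

6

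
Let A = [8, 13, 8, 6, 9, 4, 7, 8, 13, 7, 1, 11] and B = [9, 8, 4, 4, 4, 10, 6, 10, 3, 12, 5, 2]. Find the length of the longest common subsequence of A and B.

A longest common subsequence is 8, 6 (length 2); the LCS DP confirms no longer common subsequence exists.

2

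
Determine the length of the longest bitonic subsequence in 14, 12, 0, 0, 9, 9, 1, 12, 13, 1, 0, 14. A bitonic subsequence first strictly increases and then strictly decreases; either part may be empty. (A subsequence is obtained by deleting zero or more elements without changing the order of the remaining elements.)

6

Let inc[i] be the LIS ending at i and dec[i] the longest strictly decreasing subsequence starting at i. inc = [1, 1, 1, 1, 2, 2, 2, 3, 4, 2, 1, 5], dec = [5, 4, 1, 1, 3, 3, 2, 3, 3, 2, 1, 1].
max_i inc[i]+dec[i]−1 = 6, with one witness 0, 9, 12, 13, 1, 0.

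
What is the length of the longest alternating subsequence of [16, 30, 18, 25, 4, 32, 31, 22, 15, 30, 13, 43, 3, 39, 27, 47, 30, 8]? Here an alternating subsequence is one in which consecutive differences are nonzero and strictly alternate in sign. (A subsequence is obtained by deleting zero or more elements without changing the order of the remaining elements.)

Track the best alternating length ending on an up-step vs a down-step at each position: up/down = 1/1, 2/1, 2/3, 4/3, 1/5, 6/1, 6/7, 6/7, 6/7, 8/7, 6/9, 10/1, 1/11, 12/11, 12/13, 14/1, 14/15, 12/15.
The maximum over both is 15; one such subsequence is 16, 30, 18, 25, 4, 32, 22, 30, 13, 43, 3, 39, 27, 47, 30.

15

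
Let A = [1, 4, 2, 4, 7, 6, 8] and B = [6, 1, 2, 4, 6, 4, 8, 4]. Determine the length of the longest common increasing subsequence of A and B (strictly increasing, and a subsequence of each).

A longest common strictly increasing subsequence is 1, 2, 4, 6, 8 (length 5); it appears in order in both A and B, and no longer such subsequence exists.

5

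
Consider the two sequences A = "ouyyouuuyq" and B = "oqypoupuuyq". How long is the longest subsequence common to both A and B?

A longest common subsequence is oyouuuyq (length 8); the LCS DP confirms no longer common subsequence exists.

8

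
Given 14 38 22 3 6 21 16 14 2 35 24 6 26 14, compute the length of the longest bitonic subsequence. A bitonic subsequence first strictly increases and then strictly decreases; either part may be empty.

Let inc[i] be the LIS ending at i and dec[i] the longest strictly decreasing subsequence starting at i. inc = [1, 2, 2, 1, 2, 3, 3, 3, 1, 4, 4, 2, 5, 3], dec = [3, 6, 5, 2, 2, 4, 3, 2, 1, 3, 2, 1, 2, 1].
max_i inc[i]+dec[i]−1 = 7, with one witness 14, 38, 22, 21, 16, 14, 6.

7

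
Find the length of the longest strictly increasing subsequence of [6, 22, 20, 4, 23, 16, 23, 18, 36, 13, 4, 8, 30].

One longest increasing subsequence is 6, 22, 23, 36 (positions 1,2,5,9), of length 4; no longer one exists.

4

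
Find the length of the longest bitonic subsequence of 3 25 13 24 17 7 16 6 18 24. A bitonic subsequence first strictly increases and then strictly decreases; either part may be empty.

6

One longest bitonic subsequence is 3, 25, 24, 17, 16, 6 (positions 1,2,4,5,7,8): it rises to 25 then falls. Length 6 is optimal.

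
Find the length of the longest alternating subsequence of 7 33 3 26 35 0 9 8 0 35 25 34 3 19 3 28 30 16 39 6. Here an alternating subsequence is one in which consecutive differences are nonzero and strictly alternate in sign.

Track the best alternating length ending on an up-step vs a down-step at each position: up/down = 1/1, 2/1, 1/3, 4/3, 4/1, 1/5, 6/5, 6/7, 1/7, 8/1, 8/9, 10/9, 8/11, 12/11, 8/13, 14/11, 14/11, 14/15, 16/1, 14/17.
The maximum over both is 17; one such subsequence is 7, 33, 3, 26, 0, 9, 8, 35, 25, 34, 3, 19, 3, 28, 16, 39, 6.

17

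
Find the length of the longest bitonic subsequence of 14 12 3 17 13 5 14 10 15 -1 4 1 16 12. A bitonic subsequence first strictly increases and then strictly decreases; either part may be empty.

Let inc[i] be the LIS ending at i and dec[i] the longest strictly decreasing subsequence starting at i. inc = [1, 1, 1, 2, 2, 2, 3, 3, 4, 1, 2, 2, 5, 4], dec = [5, 4, 2, 5, 4, 3, 4, 3, 3, 1, 2, 1, 2, 1].
max_i inc[i]+dec[i]−1 = 6, with one witness 14, 17, 14, 10, 4, 1.

6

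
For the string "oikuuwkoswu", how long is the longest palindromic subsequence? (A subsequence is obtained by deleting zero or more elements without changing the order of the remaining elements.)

One longest palindromic subsequence is okuuko (positions 1,3,4,5,7,8); it reads the same forward and backward, and the interval DP gives dp[1][11] = 6.

6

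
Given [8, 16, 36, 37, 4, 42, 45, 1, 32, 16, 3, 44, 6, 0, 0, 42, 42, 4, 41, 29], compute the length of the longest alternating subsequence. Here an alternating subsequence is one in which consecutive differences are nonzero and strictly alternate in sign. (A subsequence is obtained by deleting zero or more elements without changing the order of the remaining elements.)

Track the best alternating length ending on an up-step vs a down-step at each position: up/down = 1/1, 2/1, 2/1, 2/1, 1/3, 4/1, 4/1, 1/5, 6/5, 6/7, 6/7, 8/5, 8/9, 1/9, 1/9, 10/9, 10/9, 10/11, 12/11, 12/13.
The maximum over both is 13; one such subsequence is 8, 16, 4, 42, 1, 32, 16, 44, 6, 42, 4, 41, 29.

13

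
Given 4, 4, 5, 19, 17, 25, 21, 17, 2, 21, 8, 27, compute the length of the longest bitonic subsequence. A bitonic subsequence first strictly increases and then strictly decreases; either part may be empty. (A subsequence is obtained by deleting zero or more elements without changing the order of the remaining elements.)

One longest bitonic subsequence is 4, 5, 19, 25, 21, 17, 8 (positions 1,3,4,6,7,8,11): it rises to 25 then falls. Length 7 is optimal.

7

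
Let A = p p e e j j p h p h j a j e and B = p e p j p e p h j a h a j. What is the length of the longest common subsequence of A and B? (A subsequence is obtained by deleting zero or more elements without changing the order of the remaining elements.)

Backtracking the LCS table gives one alignment: p (A1,B1) → p (A2,B3) → j (A6,B4) → p (A7,B5) → p (A9,B7) → h (A10,B8) → j (A11,B9) → a (A12,B12) → j (A13,B13).
So the longest common subsequence has length 9.

9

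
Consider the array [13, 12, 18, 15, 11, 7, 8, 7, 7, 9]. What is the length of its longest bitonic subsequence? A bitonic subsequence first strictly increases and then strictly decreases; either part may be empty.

Let inc[i] be the LIS ending at i and dec[i] the longest strictly decreasing subsequence starting at i. inc = [1, 1, 2, 2, 1, 1, 2, 1, 1, 3], dec = [5, 4, 5, 4, 3, 1, 2, 1, 1, 1].
max_i inc[i]+dec[i]−1 = 6, with one witness 13, 18, 15, 11, 8, 7.

6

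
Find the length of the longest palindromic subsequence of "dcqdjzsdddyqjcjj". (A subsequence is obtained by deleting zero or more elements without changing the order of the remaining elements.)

One longest palindromic subsequence is cqddddqc (positions 2,3,4,8,9,10,12,14); it reads the same forward and backward, and the interval DP gives dp[1][16] = 8.

8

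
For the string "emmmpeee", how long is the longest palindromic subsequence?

5

One longest palindromic subsequence is emmme (positions 1,2,3,4,8); it reads the same forward and backward, and the interval DP gives dp[1][8] = 5.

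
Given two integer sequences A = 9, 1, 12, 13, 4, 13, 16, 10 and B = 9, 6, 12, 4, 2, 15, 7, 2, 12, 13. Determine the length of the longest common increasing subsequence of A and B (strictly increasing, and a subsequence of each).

3

For each value that appears in both, track the longest common increasing run ending there.
The best achievable length is 3; one witness is 9, 12, 13 (A-positions 1,3,4, B-positions 1,3,10).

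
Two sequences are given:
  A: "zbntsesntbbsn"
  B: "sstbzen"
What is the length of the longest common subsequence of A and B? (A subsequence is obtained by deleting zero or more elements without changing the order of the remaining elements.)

5

Backtracking the LCS table gives one alignment: s (A5,B1) → s (A7,B2) → t (A9,B3) → b (A10,B4) → n (A13,B7).
So the longest common subsequence has length 5.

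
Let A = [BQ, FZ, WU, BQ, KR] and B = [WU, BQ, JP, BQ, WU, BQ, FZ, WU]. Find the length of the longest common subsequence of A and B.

Backtracking the LCS table gives one alignment: BQ (A1,B6) → FZ (A2,B7) → WU (A3,B8).
So the longest common subsequence has length 3.

3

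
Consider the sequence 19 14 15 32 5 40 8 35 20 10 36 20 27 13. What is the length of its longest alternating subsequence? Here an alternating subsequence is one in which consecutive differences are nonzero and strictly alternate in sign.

12

A longest alternating subsequence is 19, 14, 15, 5, 40, 8, 35, 20, 36, 20, 27, 13 (positions 1,2,3,5,6,7,8,9,11,12,13,14); its 11 consecutive differences strictly alternate in sign, and length 12 is optimal.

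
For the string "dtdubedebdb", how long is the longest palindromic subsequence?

7

One longest palindromic subsequence is dbedebd (positions 3,5,6,7,8,9,10); it reads the same forward and backward, and the interval DP gives dp[1][11] = 7.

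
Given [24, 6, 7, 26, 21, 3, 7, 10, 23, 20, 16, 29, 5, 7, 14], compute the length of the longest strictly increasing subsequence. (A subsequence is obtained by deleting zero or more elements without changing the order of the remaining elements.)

Scanning left to right, the best length ending at each element is: 24→1, 6→1, 7→2, 26→3, 21→3, 3→1, 7→2, 10→3, 23→4, 20→4, 16→4, 29→5, 5→2, 7→3, 14→4.
So the longest increasing subsequence has length 5, e.g. 6, 7, 21, 23, 29.

5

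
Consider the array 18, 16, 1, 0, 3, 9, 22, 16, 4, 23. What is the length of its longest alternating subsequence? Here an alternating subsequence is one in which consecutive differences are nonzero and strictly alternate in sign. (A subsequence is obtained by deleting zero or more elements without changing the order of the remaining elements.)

Track the best alternating length ending on an up-step vs a down-step at each position: up/down = 1/1, 1/2, 1/2, 1/2, 3/2, 3/2, 3/1, 3/4, 3/4, 5/1.
The maximum over both is 5; one such subsequence is 18, 16, 22, 16, 23.

5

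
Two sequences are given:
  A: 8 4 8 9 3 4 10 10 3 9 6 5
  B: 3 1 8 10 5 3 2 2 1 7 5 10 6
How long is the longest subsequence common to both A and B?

4

Backtracking the LCS table gives one alignment: 8 (A1,B3) → 3 (A5,B6) → 10 (A8,B12) → 6 (A11,B13).
So the longest common subsequence has length 4.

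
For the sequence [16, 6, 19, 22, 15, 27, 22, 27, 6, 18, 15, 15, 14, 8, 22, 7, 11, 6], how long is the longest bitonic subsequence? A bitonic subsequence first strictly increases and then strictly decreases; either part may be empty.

11

One longest bitonic subsequence is 16, 19, 22, 27, 22, 18, 15, 14, 8, 7, 6 (positions 1,3,4,6,7,10,12,13,14,16,18): it rises to 27 then falls. Length 11 is optimal.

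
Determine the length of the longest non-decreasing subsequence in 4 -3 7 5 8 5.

Let dp[i] be the longest non-decreasing subsequence ending at position i. Then dp = [1, 1, 2, 2, 3, 3].
The maximum is 3; one witness is 4, 7, 8 at positions 1,3,5.

3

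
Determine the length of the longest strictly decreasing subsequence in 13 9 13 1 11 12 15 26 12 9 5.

4

One longest decreasing subsequence is 13, 11, 9, 5 (positions 1,5,10,11), of length 4; no longer one exists.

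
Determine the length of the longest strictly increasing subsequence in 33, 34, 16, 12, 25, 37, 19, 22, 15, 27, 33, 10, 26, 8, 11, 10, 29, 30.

Let dp[i] be the longest increasing subsequence ending at position i. Then dp = [1, 2, 1, 1, 2, 3, 2, 3, 2, 4, 5, 1, 4, 1, 2, 2, 5, 6].
The maximum is 6; one witness is 16, 19, 22, 27, 29, 30 at positions 3,7,8,10,17,18.

6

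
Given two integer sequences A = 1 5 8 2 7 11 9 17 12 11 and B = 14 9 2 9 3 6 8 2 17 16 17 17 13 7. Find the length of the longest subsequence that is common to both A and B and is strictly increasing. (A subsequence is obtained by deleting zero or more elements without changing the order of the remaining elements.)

For each value that appears in both, track the longest common increasing run ending there.
The best achievable length is 3; one witness is 2, 9, 17 (A-positions 4,7,8, B-positions 3,4,9).

3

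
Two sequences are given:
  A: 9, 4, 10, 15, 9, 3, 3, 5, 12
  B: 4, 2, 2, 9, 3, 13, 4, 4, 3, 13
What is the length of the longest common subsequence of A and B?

A longest common subsequence is 4, 9, 3, 3 (length 4); the LCS DP confirms no longer common subsequence exists.

4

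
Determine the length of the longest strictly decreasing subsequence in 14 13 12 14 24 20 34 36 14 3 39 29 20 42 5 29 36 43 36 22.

Scanning left to right, the best length ending at each element is: 14→1, 13→2, 12→3, 14→1, 24→1, 20→2, 34→1, 36→1, 14→3, 3→4, 39→1, 29→2, 20→3, 42→1, 5→4, 29→2, 36→2, 43→1, 36→2, 22→3.
So the longest decreasing subsequence has length 4, e.g. 14, 13, 12, 3.

4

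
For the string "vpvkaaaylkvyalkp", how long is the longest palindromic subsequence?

Using dp[i][j] = 2 + dp[i+1][j−1] if the ends match, else max(dp[i+1][j], dp[i][j−1]):
dp[1][16] = 9. A witness is pkayvyakp at positions 2,4,7,8,11,12,13,15,16.

9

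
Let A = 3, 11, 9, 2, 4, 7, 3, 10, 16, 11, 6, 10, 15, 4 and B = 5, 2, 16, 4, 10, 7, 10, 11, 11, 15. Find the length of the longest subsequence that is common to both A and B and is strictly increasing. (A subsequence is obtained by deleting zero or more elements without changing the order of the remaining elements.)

6

A longest common strictly increasing subsequence is 2, 4, 7, 10, 11, 15 (length 6); it appears in order in both A and B, and no longer such subsequence exists.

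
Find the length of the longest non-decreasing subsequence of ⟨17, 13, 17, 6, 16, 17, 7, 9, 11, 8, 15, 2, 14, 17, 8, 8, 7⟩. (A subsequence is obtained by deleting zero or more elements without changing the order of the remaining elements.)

6

One longest non-decreasing subsequence is 6, 7, 9, 11, 15, 17 (positions 4,7,8,9,11,14), of length 6; no longer one exists.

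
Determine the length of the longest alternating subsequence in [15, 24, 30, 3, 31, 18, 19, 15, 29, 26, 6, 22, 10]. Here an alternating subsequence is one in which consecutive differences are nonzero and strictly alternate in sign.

11

A longest alternating subsequence is 15, 24, 3, 31, 18, 19, 15, 29, 6, 22, 10 (positions 1,2,4,5,6,7,8,9,11,12,13); its 10 consecutive differences strictly alternate in sign, and length 11 is optimal.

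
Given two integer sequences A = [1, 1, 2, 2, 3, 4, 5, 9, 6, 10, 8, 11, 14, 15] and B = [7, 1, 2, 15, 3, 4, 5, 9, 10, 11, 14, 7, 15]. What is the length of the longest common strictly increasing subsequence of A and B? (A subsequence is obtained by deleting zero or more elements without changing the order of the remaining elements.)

For each value that appears in both, track the longest common increasing run ending there.
The best achievable length is 10; one witness is 1, 2, 3, 4, 5, 9, 10, 11, 14, 15 (A-positions 1,3,5,6,7,8,10,12,13,14, B-positions 2,3,5,6,7,8,9,10,11,13).

10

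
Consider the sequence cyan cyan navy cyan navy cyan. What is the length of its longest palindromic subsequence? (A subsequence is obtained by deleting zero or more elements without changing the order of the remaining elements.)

5

One longest palindromic subsequence is cyan navy cyan navy cyan (positions 1,3,4,5,6); it reads the same forward and backward, and the interval DP gives dp[1][6] = 5.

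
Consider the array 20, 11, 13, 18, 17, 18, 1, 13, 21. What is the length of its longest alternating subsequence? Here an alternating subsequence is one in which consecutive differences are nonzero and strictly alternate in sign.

A longest alternating subsequence is 20, 11, 18, 17, 18, 1, 13 (positions 1,2,4,5,6,7,8); its 6 consecutive differences strictly alternate in sign, and length 7 is optimal.

7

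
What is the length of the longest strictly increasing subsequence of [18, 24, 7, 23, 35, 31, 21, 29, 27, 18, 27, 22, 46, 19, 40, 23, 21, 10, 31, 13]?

5

Scanning left to right, the best length ending at each element is: 18→1, 24→2, 7→1, 23→2, 35→3, 31→3, 21→2, 29→3, 27→3, 18→2, 27→3, 22→3, 46→4, 19→3, 40→4, 23→4, 21→4, 10→2, 31→5, 13→3.
So the longest increasing subsequence has length 5, e.g. 18, 21, 22, 23, 31.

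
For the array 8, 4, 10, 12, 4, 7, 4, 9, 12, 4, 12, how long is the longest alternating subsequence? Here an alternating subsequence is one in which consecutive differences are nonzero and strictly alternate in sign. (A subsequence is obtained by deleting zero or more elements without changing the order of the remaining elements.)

Track the best alternating length ending on an up-step vs a down-step at each position: up/down = 1/1, 1/2, 3/1, 3/1, 1/4, 5/4, 1/6, 7/4, 7/1, 1/8, 9/1.
The maximum over both is 9; one such subsequence is 8, 4, 10, 4, 7, 4, 9, 4, 12.

9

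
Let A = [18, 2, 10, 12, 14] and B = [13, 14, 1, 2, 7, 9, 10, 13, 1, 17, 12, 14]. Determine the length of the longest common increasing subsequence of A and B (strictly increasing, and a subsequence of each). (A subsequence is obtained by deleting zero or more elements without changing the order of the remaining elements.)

For each value that appears in both, track the longest common increasing run ending there.
The best achievable length is 4; one witness is 2, 10, 12, 14 (A-positions 2,3,4,5, B-positions 4,7,11,12).

4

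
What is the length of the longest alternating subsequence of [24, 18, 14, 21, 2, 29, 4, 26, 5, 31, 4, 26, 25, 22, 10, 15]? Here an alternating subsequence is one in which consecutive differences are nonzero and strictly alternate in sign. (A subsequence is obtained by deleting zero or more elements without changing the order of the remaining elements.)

Track the best alternating length ending on an up-step vs a down-step at each position: up/down = 1/1, 1/2, 1/2, 3/2, 1/4, 5/1, 5/6, 7/6, 7/8, 9/1, 5/10, 11/10, 11/12, 11/12, 11/12, 13/12.
The maximum over both is 13; one such subsequence is 24, 18, 21, 2, 29, 4, 26, 5, 31, 4, 26, 10, 15.

13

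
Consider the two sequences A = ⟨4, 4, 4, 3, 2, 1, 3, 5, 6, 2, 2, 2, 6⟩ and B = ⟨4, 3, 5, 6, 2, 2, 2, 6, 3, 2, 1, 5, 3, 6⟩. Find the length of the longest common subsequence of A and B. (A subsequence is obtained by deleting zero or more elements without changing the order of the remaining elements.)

A longest common subsequence is 4, 3, 5, 6, 2, 2, 2, 6 (length 8); the LCS DP confirms no longer common subsequence exists.

8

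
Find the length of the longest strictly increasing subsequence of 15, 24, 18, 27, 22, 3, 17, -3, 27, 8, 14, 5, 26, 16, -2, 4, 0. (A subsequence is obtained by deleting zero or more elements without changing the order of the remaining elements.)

4

Scanning left to right, the best length ending at each element is: 15→1, 24→2, 18→2, 27→3, 22→3, 3→1, 17→2, -3→1, 27→4, 8→2, 14→3, 5→2, 26→4, 16→4, -2→2, 4→3, 0→3.
So the longest increasing subsequence has length 4, e.g. 15, 18, 22, 27.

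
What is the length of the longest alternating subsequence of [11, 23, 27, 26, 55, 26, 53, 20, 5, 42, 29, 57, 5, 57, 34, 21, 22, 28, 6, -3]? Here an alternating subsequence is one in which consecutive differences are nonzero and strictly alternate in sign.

A longest alternating subsequence is 11, 27, 26, 55, 26, 53, 20, 42, 29, 57, 5, 57, 21, 22, 6 (positions 1,3,4,5,6,7,8,10,11,12,13,14,16,17,19); its 14 consecutive differences strictly alternate in sign, and length 15 is optimal.

15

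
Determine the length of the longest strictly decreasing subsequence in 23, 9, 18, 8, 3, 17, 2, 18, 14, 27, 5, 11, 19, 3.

One longest decreasing subsequence is 23, 18, 17, 14, 5, 3 (positions 1,3,6,9,11,14), of length 6; no longer one exists.

6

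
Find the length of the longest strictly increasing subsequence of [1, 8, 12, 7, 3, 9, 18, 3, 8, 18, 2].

One longest increasing subsequence is 1, 8, 12, 18 (positions 1,2,3,7), of length 4; no longer one exists.

4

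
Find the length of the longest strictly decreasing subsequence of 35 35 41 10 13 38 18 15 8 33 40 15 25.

Let dp[i] be the longest decreasing subsequence ending at position i. Then dp = [1, 1, 1, 2, 2, 2, 3, 4, 5, 3, 2, 4, 4].
The maximum is 5; one witness is 41, 38, 18, 15, 8 at positions 3,6,7,8,9.

5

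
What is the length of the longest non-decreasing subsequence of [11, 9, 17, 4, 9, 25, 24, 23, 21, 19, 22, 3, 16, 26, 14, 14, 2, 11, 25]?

Let dp[i] be the longest non-decreasing subsequence ending at position i. Then dp = [1, 1, 2, 1, 2, 3, 3, 3, 3, 3, 4, 1, 3, 5, 3, 4, 1, 3, 5].
The maximum is 5; one witness is 11, 17, 21, 22, 26 at positions 1,3,9,11,14.

5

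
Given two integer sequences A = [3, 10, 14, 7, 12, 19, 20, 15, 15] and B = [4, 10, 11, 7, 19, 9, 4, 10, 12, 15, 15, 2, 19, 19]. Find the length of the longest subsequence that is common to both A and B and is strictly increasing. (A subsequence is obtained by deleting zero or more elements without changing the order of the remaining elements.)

3

A longest common strictly increasing subsequence is 10, 12, 15 (length 3); it appears in order in both A and B, and no longer such subsequence exists.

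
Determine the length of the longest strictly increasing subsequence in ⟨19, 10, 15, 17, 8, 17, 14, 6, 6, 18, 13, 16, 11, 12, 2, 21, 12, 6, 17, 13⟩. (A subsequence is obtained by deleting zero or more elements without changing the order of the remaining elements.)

Let dp[i] be the longest increasing subsequence ending at position i. Then dp = [1, 1, 2, 3, 1, 3, 2, 1, 1, 4, 2, 3, 2, 3, 1, 5, 3, 2, 4, 4].
The maximum is 5; one witness is 10, 15, 17, 18, 21 at positions 2,3,4,10,16.

5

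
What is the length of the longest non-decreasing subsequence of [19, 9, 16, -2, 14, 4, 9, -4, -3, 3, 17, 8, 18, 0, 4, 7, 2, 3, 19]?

Let dp[i] be the longest non-decreasing subsequence ending at position i. Then dp = [1, 1, 2, 1, 2, 2, 3, 1, 2, 3, 4, 4, 5, 3, 4, 5, 4, 5, 6].
The maximum is 6; one witness is -2, 4, 9, 17, 18, 19 at positions 4,6,7,11,13,19.

6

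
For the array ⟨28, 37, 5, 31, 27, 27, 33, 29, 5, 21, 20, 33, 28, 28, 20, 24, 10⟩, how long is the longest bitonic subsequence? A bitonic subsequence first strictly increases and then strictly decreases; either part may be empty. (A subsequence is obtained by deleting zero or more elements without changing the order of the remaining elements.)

Let inc[i] be the LIS ending at i and dec[i] the longest strictly decreasing subsequence starting at i. inc = [1, 2, 1, 2, 2, 2, 3, 3, 1, 2, 2, 4, 3, 3, 2, 3, 2], dec = [5, 6, 1, 5, 4, 4, 5, 4, 1, 3, 2, 4, 3, 3, 2, 2, 1].
max_i inc[i]+dec[i]−1 = 7, with one witness 28, 37, 33, 29, 28, 24, 10.

7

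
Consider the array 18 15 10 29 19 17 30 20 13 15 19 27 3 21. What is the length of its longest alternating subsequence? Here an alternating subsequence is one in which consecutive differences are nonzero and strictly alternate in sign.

9

A longest alternating subsequence is 18, 15, 29, 19, 30, 13, 15, 3, 21 (positions 1,2,4,5,7,9,10,13,14); its 8 consecutive differences strictly alternate in sign, and length 9 is optimal.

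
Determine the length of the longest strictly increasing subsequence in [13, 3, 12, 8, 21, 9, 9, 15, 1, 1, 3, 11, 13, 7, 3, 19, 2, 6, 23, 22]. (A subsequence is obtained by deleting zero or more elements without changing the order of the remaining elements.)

7

Let dp[i] be the longest increasing subsequence ending at position i. Then dp = [1, 1, 2, 2, 3, 3, 3, 4, 1, 1, 2, 4, 5, 3, 2, 6, 2, 3, 7, 7].
The maximum is 7; one witness is 3, 8, 9, 11, 13, 19, 23 at positions 2,4,6,12,13,16,19.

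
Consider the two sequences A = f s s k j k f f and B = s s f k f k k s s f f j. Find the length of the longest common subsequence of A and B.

6

Backtracking the LCS table gives one alignment: s (A2,B1) → s (A3,B2) → k (A4,B6) → k (A6,B7) → f (A7,B10) → f (A8,B11).
So the longest common subsequence has length 6.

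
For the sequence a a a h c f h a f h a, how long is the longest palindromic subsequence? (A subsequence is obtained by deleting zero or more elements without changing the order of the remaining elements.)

7

One longest palindromic subsequence is ahfafha (positions 1,4,6,8,9,10,11); it reads the same forward and backward, and the interval DP gives dp[1][11] = 7.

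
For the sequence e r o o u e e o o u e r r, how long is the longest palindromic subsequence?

Using dp[i][j] = 2 + dp[i+1][j−1] if the ends match, else max(dp[i+1][j], dp[i][j−1]):
dp[1][13] = 8. A witness is rooeeoor at positions 2,3,4,6,7,8,9,13.

8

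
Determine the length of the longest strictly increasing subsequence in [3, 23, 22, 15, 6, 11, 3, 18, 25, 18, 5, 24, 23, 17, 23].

Scanning left to right, the best length ending at each element is: 3→1, 23→2, 22→2, 15→2, 6→2, 11→3, 3→1, 18→4, 25→5, 18→4, 5→2, 24→5, 23→5, 17→4, 23→5.
So the longest increasing subsequence has length 5, e.g. 3, 6, 11, 18, 25.

5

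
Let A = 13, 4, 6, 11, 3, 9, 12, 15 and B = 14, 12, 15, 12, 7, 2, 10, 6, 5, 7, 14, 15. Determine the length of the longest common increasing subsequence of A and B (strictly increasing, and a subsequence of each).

2

A longest common strictly increasing subsequence is 12, 15 (length 2); it appears in order in both A and B, and no longer such subsequence exists.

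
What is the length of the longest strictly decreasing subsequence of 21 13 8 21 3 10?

4

Let dp[i] be the longest decreasing subsequence ending at position i. Then dp = [1, 2, 3, 1, 4, 3].
The maximum is 4; one witness is 21, 13, 8, 3 at positions 1,2,3,5.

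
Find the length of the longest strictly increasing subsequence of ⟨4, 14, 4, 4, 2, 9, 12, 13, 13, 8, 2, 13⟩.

Scanning left to right, the best length ending at each element is: 4→1, 14→2, 4→1, 4→1, 2→1, 9→2, 12→3, 13→4, 13→4, 8→2, 2→1, 13→4.
So the longest increasing subsequence has length 4, e.g. 4, 9, 12, 13.

4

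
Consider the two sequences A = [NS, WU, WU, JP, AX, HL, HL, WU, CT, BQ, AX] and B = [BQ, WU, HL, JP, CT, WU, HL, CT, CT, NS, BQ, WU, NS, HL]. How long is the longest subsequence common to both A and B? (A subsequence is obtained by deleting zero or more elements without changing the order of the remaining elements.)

Backtracking the LCS table gives one alignment: WU (A2,B2) → WU (A3,B6) → HL (A6,B7) → CT (A9,B9) → BQ (A10,B11).
So the longest common subsequence has length 5.

5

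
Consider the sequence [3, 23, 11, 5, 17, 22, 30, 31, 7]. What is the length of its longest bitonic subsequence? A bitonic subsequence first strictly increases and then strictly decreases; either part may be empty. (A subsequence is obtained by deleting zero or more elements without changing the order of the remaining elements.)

7

One longest bitonic subsequence is 3, 11, 17, 22, 30, 31, 7 (positions 1,3,5,6,7,8,9): it rises to 31 then falls. Length 7 is optimal.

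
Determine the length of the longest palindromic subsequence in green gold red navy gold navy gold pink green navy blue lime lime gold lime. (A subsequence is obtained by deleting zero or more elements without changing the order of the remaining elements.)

7

One longest palindromic subsequence is gold navy gold navy gold navy gold (positions 2,4,5,6,7,10,14); it reads the same forward and backward, and the interval DP gives dp[1][15] = 7.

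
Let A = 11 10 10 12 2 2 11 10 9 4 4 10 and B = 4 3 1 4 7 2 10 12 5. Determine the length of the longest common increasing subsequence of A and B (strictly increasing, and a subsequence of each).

For each value that appears in both, track the longest common increasing run ending there.
The best achievable length is 2; one witness is 2, 10 (A-positions 5,8, B-positions 6,7).

2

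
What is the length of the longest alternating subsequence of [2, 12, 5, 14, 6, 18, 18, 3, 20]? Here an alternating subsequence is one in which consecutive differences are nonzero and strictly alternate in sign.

Track the best alternating length ending on an up-step vs a down-step at each position: up/down = 1/1, 2/1, 2/3, 4/1, 4/5, 6/1, 6/1, 2/7, 8/1.
The maximum over both is 8; one such subsequence is 2, 12, 5, 14, 6, 18, 3, 20.

8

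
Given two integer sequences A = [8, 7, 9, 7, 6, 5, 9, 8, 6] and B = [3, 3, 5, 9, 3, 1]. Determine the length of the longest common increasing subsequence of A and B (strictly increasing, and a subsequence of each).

2

For each value that appears in both, track the longest common increasing run ending there.
The best achievable length is 2; one witness is 5, 9 (A-positions 6,7, B-positions 3,4).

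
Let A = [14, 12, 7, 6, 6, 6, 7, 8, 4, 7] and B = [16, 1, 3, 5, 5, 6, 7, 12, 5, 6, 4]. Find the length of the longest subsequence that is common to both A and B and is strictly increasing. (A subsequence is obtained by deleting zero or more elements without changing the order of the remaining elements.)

2

For each value that appears in both, track the longest common increasing run ending there.
The best achievable length is 2; one witness is 6, 7 (A-positions 4,7, B-positions 6,7).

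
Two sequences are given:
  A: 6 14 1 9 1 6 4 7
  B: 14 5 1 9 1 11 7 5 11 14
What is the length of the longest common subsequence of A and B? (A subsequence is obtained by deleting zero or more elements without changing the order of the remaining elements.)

Backtracking the LCS table gives one alignment: 14 (A2,B1) → 1 (A3,B3) → 9 (A4,B4) → 1 (A5,B5) → 7 (A8,B7).
So the longest common subsequence has length 5.

5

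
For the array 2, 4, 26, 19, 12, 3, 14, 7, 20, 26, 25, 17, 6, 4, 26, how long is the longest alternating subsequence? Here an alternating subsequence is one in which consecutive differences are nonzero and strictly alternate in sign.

8

A longest alternating subsequence is 2, 26, 12, 14, 7, 26, 25, 26 (positions 1,3,5,7,8,10,11,15); its 7 consecutive differences strictly alternate in sign, and length 8 is optimal.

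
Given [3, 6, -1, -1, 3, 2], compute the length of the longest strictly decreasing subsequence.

3

Let dp[i] be the longest decreasing subsequence ending at position i. Then dp = [1, 1, 2, 2, 2, 3].
The maximum is 3; one witness is 6, 3, 2 at positions 2,5,6.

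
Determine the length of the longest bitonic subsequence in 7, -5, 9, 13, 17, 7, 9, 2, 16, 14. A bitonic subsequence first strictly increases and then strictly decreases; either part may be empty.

6

One longest bitonic subsequence is 7, 9, 13, 17, 16, 14 (positions 1,3,4,5,9,10): it rises to 17 then falls. Length 6 is optimal.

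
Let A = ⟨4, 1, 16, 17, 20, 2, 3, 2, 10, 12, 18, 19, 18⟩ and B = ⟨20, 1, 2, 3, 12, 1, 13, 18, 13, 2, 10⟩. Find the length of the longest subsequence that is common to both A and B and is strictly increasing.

For each value that appears in both, track the longest common increasing run ending there.
The best achievable length is 5; one witness is 1, 2, 3, 12, 18 (A-positions 2,6,7,10,11, B-positions 2,3,4,5,8).

5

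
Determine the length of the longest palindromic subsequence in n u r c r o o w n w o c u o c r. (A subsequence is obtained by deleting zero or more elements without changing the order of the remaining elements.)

One longest palindromic subsequence is rcoownwoocr (positions 3,4,6,7,8,9,10,11,14,15,16); it reads the same forward and backward, and the interval DP gives dp[1][16] = 11.

11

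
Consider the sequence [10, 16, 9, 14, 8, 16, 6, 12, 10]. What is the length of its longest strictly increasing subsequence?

One longest increasing subsequence is 10, 14, 16 (positions 1,4,6), of length 3; no longer one exists.

3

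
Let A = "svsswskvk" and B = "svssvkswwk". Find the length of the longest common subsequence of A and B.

Backtracking the LCS table gives one alignment: s (A1,B1) → v (A2,B2) → s (A3,B4) → s (A4,B7) → w (A5,B9) → k (A9,B10).
So the longest common subsequence has length 6.

6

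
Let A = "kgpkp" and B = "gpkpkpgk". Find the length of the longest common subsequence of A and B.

A longest common subsequence is kpkp (length 4); the LCS DP confirms no longer common subsequence exists.

4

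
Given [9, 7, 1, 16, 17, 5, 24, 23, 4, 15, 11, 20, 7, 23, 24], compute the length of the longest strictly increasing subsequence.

Scanning left to right, the best length ending at each element is: 9→1, 7→1, 1→1, 16→2, 17→3, 5→2, 24→4, 23→4, 4→2, 15→3, 11→3, 20→4, 7→3, 23→5, 24→6.
So the longest increasing subsequence has length 6, e.g. 9, 16, 17, 20, 23, 24.

6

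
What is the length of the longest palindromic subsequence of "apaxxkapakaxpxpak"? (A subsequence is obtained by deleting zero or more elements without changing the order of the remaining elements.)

One longest palindromic subsequence is apxxkapakxxpa (positions 1,2,4,5,6,7,8,9,10,12,14,15,16); it reads the same forward and backward, and the interval DP gives dp[1][17] = 13.

13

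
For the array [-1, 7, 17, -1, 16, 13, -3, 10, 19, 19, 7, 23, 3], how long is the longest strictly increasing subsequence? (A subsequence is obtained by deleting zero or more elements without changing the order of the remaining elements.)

5

Let dp[i] be the longest increasing subsequence ending at position i. Then dp = [1, 2, 3, 1, 3, 3, 1, 3, 4, 4, 2, 5, 2].
The maximum is 5; one witness is -1, 7, 17, 19, 23 at positions 1,2,3,9,12.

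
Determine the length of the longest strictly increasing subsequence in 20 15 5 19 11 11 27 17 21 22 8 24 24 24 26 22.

Scanning left to right, the best length ending at each element is: 20→1, 15→1, 5→1, 19→2, 11→2, 11→2, 27→3, 17→3, 21→4, 22→5, 8→2, 24→6, 24→6, 24→6, 26→7, 22→5.
So the longest increasing subsequence has length 7, e.g. 5, 11, 17, 21, 22, 24, 26.

7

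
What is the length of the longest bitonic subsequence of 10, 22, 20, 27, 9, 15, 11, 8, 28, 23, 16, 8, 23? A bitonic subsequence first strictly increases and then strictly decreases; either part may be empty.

7

One longest bitonic subsequence is 10, 22, 27, 28, 23, 16, 8 (positions 1,2,4,9,10,11,12): it rises to 28 then falls. Length 7 is optimal.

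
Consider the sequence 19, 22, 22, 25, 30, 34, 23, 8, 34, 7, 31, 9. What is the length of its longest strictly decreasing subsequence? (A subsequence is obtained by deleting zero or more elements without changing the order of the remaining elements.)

4

Let dp[i] be the longest decreasing subsequence ending at position i. Then dp = [1, 1, 1, 1, 1, 1, 2, 3, 1, 4, 2, 3].
The maximum is 4; one witness is 25, 23, 8, 7 at positions 4,7,8,10.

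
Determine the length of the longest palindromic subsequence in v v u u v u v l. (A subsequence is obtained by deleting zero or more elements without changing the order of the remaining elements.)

One longest palindromic subsequence is vvuuvv (positions 1,2,3,4,5,7); it reads the same forward and backward, and the interval DP gives dp[1][8] = 6.

6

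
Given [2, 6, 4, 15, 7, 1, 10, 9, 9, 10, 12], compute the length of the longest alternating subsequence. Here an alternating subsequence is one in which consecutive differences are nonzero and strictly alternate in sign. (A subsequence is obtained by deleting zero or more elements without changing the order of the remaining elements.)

A longest alternating subsequence is 2, 6, 4, 15, 7, 10, 9, 10 (positions 1,2,3,4,5,7,8,10); its 7 consecutive differences strictly alternate in sign, and length 8 is optimal.

8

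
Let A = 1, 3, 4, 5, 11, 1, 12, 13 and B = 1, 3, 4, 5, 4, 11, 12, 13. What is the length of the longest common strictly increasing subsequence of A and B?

A longest common strictly increasing subsequence is 1, 3, 4, 5, 11, 12, 13 (length 7); it appears in order in both A and B, and no longer such subsequence exists.

7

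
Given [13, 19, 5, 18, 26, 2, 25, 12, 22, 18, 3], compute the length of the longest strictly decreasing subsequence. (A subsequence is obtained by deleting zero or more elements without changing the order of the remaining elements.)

5

Scanning left to right, the best length ending at each element is: 13→1, 19→1, 5→2, 18→2, 26→1, 2→3, 25→2, 12→3, 22→3, 18→4, 3→5.
So the longest decreasing subsequence has length 5, e.g. 26, 25, 22, 18, 3.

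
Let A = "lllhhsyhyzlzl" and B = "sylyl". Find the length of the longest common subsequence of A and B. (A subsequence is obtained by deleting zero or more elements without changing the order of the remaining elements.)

4

A longest common subsequence is syyl (length 4); the LCS DP confirms no longer common subsequence exists.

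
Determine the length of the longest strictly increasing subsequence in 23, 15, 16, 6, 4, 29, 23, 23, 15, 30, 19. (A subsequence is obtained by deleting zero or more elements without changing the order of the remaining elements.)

4

Scanning left to right, the best length ending at each element is: 23→1, 15→1, 16→2, 6→1, 4→1, 29→3, 23→3, 23→3, 15→2, 30→4, 19→3.
So the longest increasing subsequence has length 4, e.g. 15, 16, 29, 30.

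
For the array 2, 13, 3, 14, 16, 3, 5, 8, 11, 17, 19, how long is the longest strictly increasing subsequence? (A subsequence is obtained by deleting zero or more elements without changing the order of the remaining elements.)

One longest increasing subsequence is 2, 3, 5, 8, 11, 17, 19 (positions 1,3,7,8,9,10,11), of length 7; no longer one exists.

7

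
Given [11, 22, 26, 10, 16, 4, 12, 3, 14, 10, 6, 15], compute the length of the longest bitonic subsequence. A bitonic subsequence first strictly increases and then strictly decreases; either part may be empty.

Let inc[i] be the LIS ending at i and dec[i] the longest strictly decreasing subsequence starting at i. inc = [1, 2, 3, 1, 2, 1, 2, 1, 3, 2, 2, 4], dec = [4, 5, 5, 3, 4, 2, 3, 1, 3, 2, 1, 1].
max_i inc[i]+dec[i]−1 = 7, with one witness 11, 22, 26, 16, 14, 10, 6.

7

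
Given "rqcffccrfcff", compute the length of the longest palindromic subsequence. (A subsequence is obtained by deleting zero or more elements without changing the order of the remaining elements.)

Using dp[i][j] = 2 + dp[i+1][j−1] if the ends match, else max(dp[i+1][j], dp[i][j−1]):
dp[1][12] = 7. A witness is ffcfcff at positions 4,5,6,9,10,11,12.

7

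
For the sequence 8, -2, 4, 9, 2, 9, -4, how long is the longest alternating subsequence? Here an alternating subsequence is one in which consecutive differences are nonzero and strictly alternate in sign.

6

Track the best alternating length ending on an up-step vs a down-step at each position: up/down = 1/1, 1/2, 3/2, 3/1, 3/4, 5/1, 1/6.
The maximum over both is 6; one such subsequence is 8, -2, 4, 2, 9, -4.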